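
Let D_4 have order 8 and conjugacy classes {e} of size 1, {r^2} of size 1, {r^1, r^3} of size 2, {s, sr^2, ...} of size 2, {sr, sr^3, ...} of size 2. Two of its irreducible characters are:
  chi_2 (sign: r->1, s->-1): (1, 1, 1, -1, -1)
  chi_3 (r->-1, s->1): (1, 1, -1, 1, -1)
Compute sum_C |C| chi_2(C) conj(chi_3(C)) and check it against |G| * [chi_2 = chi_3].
Sum = 0; so <chi_2, chi_3> = 0 (distinct irreducibles are orthogonal).

Derivation: Compute term by term over conjugacy classes (|C| * chi_2(C) * conj(chi_3(C))):
  1*(1)*conj(1) + 1*(1)*conj(1) + 2*(1)*conj(-1) + 2*(-1)*conj(1) + 2*(-1)*conj(-1)
  = (1) + (1) + (-2) + (-2) + (2)
  = 0.
Dividing by |G| = 8 gives 0/8 = 0, matching the row-orthogonality relation <chi_2, chi_3> = [chi_2 = chi_3].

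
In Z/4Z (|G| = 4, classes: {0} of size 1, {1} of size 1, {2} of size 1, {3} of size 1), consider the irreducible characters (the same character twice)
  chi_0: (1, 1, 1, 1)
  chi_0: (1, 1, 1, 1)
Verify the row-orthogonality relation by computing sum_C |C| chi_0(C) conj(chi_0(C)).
Sum = 4 = |G| = 4; so <chi_0, chi_0> = 1 (norm-1 confirms irreducibility).

Argument: Compute term by term over conjugacy classes (|C| * chi_0(C) * conj(chi_0(C))):
  1*(1)*conj(1) + 1*(1)*conj(1) + 1*(1)*conj(1) + 1*(1)*conj(1)
  = (1) + (1) + (1) + (1)
  = 4.
(Exp terms are combined using exp(i*s)*conj(exp(i*t)) = exp(i*(s-t)), and sums of them are collapsed using the identity that for every m > 1 the m distinct m-th roots of unity sum to 0, e.g. 1 + exp(2*I*pi/3) + exp(-2*I*pi/3) = 0.)
Dividing by |G| = 4 gives 4/4 = 1, matching the row-orthogonality relation <chi_0, chi_0> = [chi_0 = chi_0].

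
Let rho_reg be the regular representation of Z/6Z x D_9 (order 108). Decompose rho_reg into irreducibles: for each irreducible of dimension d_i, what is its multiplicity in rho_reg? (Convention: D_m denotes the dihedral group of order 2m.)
Each irreducible V_i of dimension d_i appears with multiplicity d_i, i.e. rho_reg = (direct sum over all irreducibles V_i) d_i V_i. The irreducible dimensions for Z/6Z x D_9 are 1, 1, 1, 1, 1, 1, 1, 1, 1, 1, 1, 1, 2, 2, 2, 2, 2, 2, 2, 2, 2, 2, 2, 2, 2, 2, 2, 2, 2, 2, 2, 2, 2, 2, 2, 2: 12 irreducibles of dimension 1, each with multiplicity 1; 24 irreducibles of dimension 2, each with multiplicity 2. Total dimension 12*1*1 + 24*2*2 = 108 = |G|.

General theorem: in the regular representation of a finite group G, each irreducible appears with multiplicity equal to its dimension. Check: dim(rho_reg) = sum d_i^2 = 1 + 1 + 1 + 1 + 1 + 1 + 1 + 1 + 1 + 1 + 1 + 1 + 4 + 4 + 4 + 4 + 4 + 4 + 4 + 4 + 4 + 4 + 4 + 4 + 4 + 4 + 4 + 4 + 4 + 4 + 4 + 4 + 4 + 4 + 4 + 4 = 108 = |G|.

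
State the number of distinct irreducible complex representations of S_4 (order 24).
5

Derivation: The number of irreducible complex representations of a finite group equals its number of conjugacy classes. Conjugacy classes in S_4 correspond to cycle types, i.e. partitions of 4; there are p(4) = 5 of them, so S_4 (order 24) has exactly 5 irreducible complex representations.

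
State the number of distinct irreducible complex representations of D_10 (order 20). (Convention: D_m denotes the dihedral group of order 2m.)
8

Argument: The number of irreducible complex representations of a finite group equals its number of conjugacy classes. D_10 has 8 conjugacy classes (n/2 + 3 for n even), so D_10 (order 20) has exactly 8 irreducible complex representations.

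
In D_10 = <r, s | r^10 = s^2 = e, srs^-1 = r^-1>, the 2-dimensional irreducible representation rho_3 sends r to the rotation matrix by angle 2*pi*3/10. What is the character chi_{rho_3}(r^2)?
chi_{rho_3}(r^2) = 2*cos(2*pi*3*2/10) = -sqrt(5)/2 - 1/2

Argument: rho_3(r^2) is rotation by angle 2*pi*3*2/10, whose trace is 2*cos(2*pi*3*2/10) = -sqrt(5)/2 - 1/2.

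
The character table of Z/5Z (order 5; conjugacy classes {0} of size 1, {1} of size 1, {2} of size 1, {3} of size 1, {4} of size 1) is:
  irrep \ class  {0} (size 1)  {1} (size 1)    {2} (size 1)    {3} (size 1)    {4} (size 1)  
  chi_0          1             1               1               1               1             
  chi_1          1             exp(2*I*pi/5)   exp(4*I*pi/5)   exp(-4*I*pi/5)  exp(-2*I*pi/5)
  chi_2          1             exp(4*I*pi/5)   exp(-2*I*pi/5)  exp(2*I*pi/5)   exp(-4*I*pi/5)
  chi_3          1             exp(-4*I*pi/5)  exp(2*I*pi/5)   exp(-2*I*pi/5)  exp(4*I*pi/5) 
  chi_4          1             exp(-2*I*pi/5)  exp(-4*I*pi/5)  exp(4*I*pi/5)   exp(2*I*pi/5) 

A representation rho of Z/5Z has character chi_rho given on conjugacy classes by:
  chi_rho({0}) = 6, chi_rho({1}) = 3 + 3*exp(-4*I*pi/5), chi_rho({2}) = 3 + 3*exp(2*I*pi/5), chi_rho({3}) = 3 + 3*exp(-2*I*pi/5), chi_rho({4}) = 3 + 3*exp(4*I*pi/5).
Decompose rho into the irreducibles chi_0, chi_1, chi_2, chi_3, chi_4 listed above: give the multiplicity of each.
Multiplicities: chi_0: 3, chi_1: 0, chi_2: 0, chi_3: 3, chi_4: 0.

Justification: Use <chi_rho, chi> = (1/|G|) sum_C |C| * chi_rho(C) * conj(chi(C)) with |G| = 5 for each irreducible chi in the table:
  <chi_rho, chi_0> = (1/5)[1*(6)*conj(1) + 1*(3 + 3*exp(-4*I*pi/5))*conj(1) + 1*(3 + 3*exp(2*I*pi/5))*conj(1) + 1*(3 + 3*exp(-2*I*pi/5))*conj(1) + 1*(3 + 3*exp(4*I*pi/5))*conj(1)]
      = (1/5)[(6) + (3 + 3*exp(-4*I*pi/5)) + (3 + 3*exp(2*I*pi/5)) + (3 + 3*exp(-2*I*pi/5)) + (3 + 3*exp(4*I*pi/5))] = 15/5 = 3
  <chi_rho, chi_1> = (1/5)[1*(6)*conj(1) + 1*(3 + 3*exp(-4*I*pi/5))*conj(exp(2*I*pi/5)) + 1*(3 + 3*exp(2*I*pi/5))*conj(exp(4*I*pi/5)) + 1*(3 + 3*exp(-2*I*pi/5))*conj(exp(-4*I*pi/5)) + 1*(3 + 3*exp(4*I*pi/5))*conj(exp(-2*I*pi/5))]
      = (1/5)[(6) + (3*exp(-2*I*pi/5) + 3*exp(4*I*pi/5)) + (3*exp(-2*I*pi/5) + 3*exp(-4*I*pi/5)) + (3*exp(4*I*pi/5) + 3*exp(2*I*pi/5)) + (3*exp(-4*I*pi/5) + 3*exp(2*I*pi/5))] = 0/5 = 0
  <chi_rho, chi_2> = (1/5)[1*(6)*conj(1) + 1*(3 + 3*exp(-4*I*pi/5))*conj(exp(4*I*pi/5)) + 1*(3 + 3*exp(2*I*pi/5))*conj(exp(-2*I*pi/5)) + 1*(3 + 3*exp(-2*I*pi/5))*conj(exp(2*I*pi/5)) + 1*(3 + 3*exp(4*I*pi/5))*conj(exp(-4*I*pi/5))]
      = (1/5)[(6) + (3*exp(-4*I*pi/5) + 3*exp(2*I*pi/5)) + (3*exp(4*I*pi/5) + 3*exp(2*I*pi/5)) + (3*exp(-2*I*pi/5) + 3*exp(-4*I*pi/5)) + (3*exp(-2*I*pi/5) + 3*exp(4*I*pi/5))] = 0/5 = 0
  <chi_rho, chi_3> = (1/5)[1*(6)*conj(1) + 1*(3 + 3*exp(-4*I*pi/5))*conj(exp(-4*I*pi/5)) + 1*(3 + 3*exp(2*I*pi/5))*conj(exp(2*I*pi/5)) + 1*(3 + 3*exp(-2*I*pi/5))*conj(exp(-2*I*pi/5)) + 1*(3 + 3*exp(4*I*pi/5))*conj(exp(4*I*pi/5))]
      = (1/5)[(6) + (3 + 3*exp(4*I*pi/5)) + (3 + 3*exp(-2*I*pi/5)) + (3 + 3*exp(2*I*pi/5)) + (3 + 3*exp(-4*I*pi/5))] = 15/5 = 3
  <chi_rho, chi_4> = (1/5)[1*(6)*conj(1) + 1*(3 + 3*exp(-4*I*pi/5))*conj(exp(-2*I*pi/5)) + 1*(3 + 3*exp(2*I*pi/5))*conj(exp(-4*I*pi/5)) + 1*(3 + 3*exp(-2*I*pi/5))*conj(exp(4*I*pi/5)) + 1*(3 + 3*exp(4*I*pi/5))*conj(exp(2*I*pi/5))]
      = (1/5)[(6) + (3*exp(-2*I*pi/5) + 3*exp(2*I*pi/5)) + (3*exp(-4*I*pi/5) + 3*exp(4*I*pi/5)) + (3*exp(-4*I*pi/5) + 3*exp(4*I*pi/5)) + (3*exp(-2*I*pi/5) + 3*exp(2*I*pi/5))] = 0/5 = 0
(Exp terms are combined using exp(i*s)*conj(exp(i*t)) = exp(i*(s-t)), and sums of them are collapsed using the identity that for every m > 1 the m distinct m-th roots of unity sum to 0, e.g. 1 + exp(2*I*pi/3) + exp(-2*I*pi/3) = 0.)
Dimension check: dim(rho) = sum (mult * dim) = 3*1 + 0*1 + 0*1 + 3*1 + 0*1 = 6 = chi_rho(e) = 6.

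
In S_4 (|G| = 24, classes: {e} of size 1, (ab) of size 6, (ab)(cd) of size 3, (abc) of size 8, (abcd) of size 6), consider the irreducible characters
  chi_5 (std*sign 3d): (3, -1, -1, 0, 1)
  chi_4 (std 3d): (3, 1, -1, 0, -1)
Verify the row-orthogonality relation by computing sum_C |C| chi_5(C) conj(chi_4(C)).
Sum = 0; so <chi_5, chi_4> = 0 (distinct irreducibles are orthogonal).

Justification: Compute term by term over conjugacy classes (|C| * chi_5(C) * conj(chi_4(C))):
  1*(3)*conj(3) + 6*(-1)*conj(1) + 3*(-1)*conj(-1) + 8*(0)*conj(0) + 6*(1)*conj(-1)
  = (9) + (-6) + (3) + (0) + (-6)
  = 0.
Dividing by |G| = 24 gives 0/24 = 0, matching the row-orthogonality relation <chi_5, chi_4> = [chi_5 = chi_4].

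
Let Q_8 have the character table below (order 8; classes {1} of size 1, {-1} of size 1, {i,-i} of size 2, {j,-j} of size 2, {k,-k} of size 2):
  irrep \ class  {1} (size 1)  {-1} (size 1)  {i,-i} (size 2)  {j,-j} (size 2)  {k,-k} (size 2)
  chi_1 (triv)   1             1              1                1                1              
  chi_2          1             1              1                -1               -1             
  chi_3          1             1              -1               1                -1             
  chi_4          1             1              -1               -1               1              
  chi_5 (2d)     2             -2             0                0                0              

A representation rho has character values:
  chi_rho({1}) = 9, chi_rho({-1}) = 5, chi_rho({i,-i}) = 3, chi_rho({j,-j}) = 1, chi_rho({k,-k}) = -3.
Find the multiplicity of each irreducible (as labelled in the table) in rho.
Multiplicities: chi_1: 2, chi_2: 3, chi_3: 2, chi_4: 0, chi_5: 1.

Justification: Use <chi_rho, chi> = (1/|G|) sum_C |C| * chi_rho(C) * conj(chi(C)) with |G| = 8 for each irreducible chi in the table:
  <chi_rho, chi_1> = (1/8)[1*(9)*conj(1) + 1*(5)*conj(1) + 2*(3)*conj(1) + 2*(1)*conj(1) + 2*(-3)*conj(1)]
      = (1/8)[(9) + (5) + (6) + (2) + (-6)] = 16/8 = 2
  <chi_rho, chi_2> = (1/8)[1*(9)*conj(1) + 1*(5)*conj(1) + 2*(3)*conj(1) + 2*(1)*conj(-1) + 2*(-3)*conj(-1)]
      = (1/8)[(9) + (5) + (6) + (-2) + (6)] = 24/8 = 3
  <chi_rho, chi_3> = (1/8)[1*(9)*conj(1) + 1*(5)*conj(1) + 2*(3)*conj(-1) + 2*(1)*conj(1) + 2*(-3)*conj(-1)]
      = (1/8)[(9) + (5) + (-6) + (2) + (6)] = 16/8 = 2
  <chi_rho, chi_4> = (1/8)[1*(9)*conj(1) + 1*(5)*conj(1) + 2*(3)*conj(-1) + 2*(1)*conj(-1) + 2*(-3)*conj(1)]
      = (1/8)[(9) + (5) + (-6) + (-2) + (-6)] = 0/8 = 0
  <chi_rho, chi_5> = (1/8)[1*(9)*conj(2) + 1*(5)*conj(-2) + 2*(3)*conj(0) + 2*(1)*conj(0) + 2*(-3)*conj(0)]
      = (1/8)[(18) + (-10) + (0) + (0) + (0)] = 8/8 = 1
Dimension check: dim(rho) = sum (mult * dim) = 2*1 + 3*1 + 2*1 + 0*1 + 1*2 = 9 = chi_rho(e) = 9.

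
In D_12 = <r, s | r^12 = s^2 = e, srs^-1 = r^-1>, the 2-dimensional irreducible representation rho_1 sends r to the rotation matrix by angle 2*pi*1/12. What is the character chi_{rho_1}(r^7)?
chi_{rho_1}(r^7) = 2*cos(2*pi*1*7/12) = -sqrt(3)

Details: rho_1(r^7) is rotation by angle 2*pi*1*7/12, whose trace is 2*cos(2*pi*1*7/12) = -sqrt(3).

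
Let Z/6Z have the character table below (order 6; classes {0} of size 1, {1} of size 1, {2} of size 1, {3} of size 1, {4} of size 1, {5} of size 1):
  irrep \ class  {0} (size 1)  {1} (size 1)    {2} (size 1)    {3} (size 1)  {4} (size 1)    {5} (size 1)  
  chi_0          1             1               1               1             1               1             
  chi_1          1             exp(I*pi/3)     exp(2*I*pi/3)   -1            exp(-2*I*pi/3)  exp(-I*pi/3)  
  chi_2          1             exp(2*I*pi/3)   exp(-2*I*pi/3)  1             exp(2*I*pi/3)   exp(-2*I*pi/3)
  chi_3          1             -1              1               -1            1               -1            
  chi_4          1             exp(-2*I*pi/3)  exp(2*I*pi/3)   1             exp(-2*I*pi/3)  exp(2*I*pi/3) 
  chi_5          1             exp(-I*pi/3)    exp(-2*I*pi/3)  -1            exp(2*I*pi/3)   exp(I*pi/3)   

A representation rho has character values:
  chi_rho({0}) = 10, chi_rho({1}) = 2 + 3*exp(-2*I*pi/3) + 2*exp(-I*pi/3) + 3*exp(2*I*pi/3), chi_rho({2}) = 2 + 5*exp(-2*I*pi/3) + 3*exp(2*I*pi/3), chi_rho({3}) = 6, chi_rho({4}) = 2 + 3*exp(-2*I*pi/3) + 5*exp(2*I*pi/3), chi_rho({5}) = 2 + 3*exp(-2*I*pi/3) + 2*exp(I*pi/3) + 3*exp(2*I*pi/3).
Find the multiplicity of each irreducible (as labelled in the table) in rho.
Multiplicities: chi_0: 2, chi_1: 0, chi_2: 3, chi_3: 0, chi_4: 3, chi_5: 2.

Details: Use <chi_rho, chi> = (1/|G|) sum_C |C| * chi_rho(C) * conj(chi(C)) with |G| = 6 for each irreducible chi in the table:
  <chi_rho, chi_0> = (1/6)[1*(10)*conj(1) + 1*(2 + 3*exp(-2*I*pi/3) + 2*exp(-I*pi/3) + 3*exp(2*I*pi/3))*conj(1) + 1*(2 + 5*exp(-2*I*pi/3) + 3*exp(2*I*pi/3))*conj(1) + 1*(6)*conj(1) + 1*(2 + 3*exp(-2*I*pi/3) + 5*exp(2*I*pi/3))*conj(1) + 1*(2 + 3*exp(-2*I*pi/3) + 2*exp(I*pi/3) + 3*exp(2*I*pi/3))*conj(1)]
      = (1/6)[(10) + (2 + 3*exp(-2*I*pi/3) + 2*exp(-I*pi/3) + 3*exp(2*I*pi/3)) + (2 + 5*exp(-2*I*pi/3) + 3*exp(2*I*pi/3)) + (6) + (2 + 3*exp(-2*I*pi/3) + 5*exp(2*I*pi/3)) + (2 + 3*exp(-2*I*pi/3) + 2*exp(I*pi/3) + 3*exp(2*I*pi/3))] = 12/6 = 2
  <chi_rho, chi_1> = (1/6)[1*(10)*conj(1) + 1*(2 + 3*exp(-2*I*pi/3) + 2*exp(-I*pi/3) + 3*exp(2*I*pi/3))*conj(exp(I*pi/3)) + 1*(2 + 5*exp(-2*I*pi/3) + 3*exp(2*I*pi/3))*conj(exp(2*I*pi/3)) + 1*(6)*conj(-1) + 1*(2 + 3*exp(-2*I*pi/3) + 5*exp(2*I*pi/3))*conj(exp(-2*I*pi/3)) + 1*(2 + 3*exp(-2*I*pi/3) + 2*exp(I*pi/3) + 3*exp(2*I*pi/3))*conj(exp(-I*pi/3))]
      = (1/6)[(10) + (-3 + 2*exp(-2*I*pi/3) + 2*exp(-I*pi/3) + 3*exp(I*pi/3)) + (3 + 2*exp(-2*I*pi/3) + 5*exp(2*I*pi/3)) + (-6) + (3 + 5*exp(-2*I*pi/3) + 2*exp(2*I*pi/3)) + (-3 + 3*exp(-I*pi/3) + 2*exp(2*I*pi/3) + 2*exp(I*pi/3))] = 0/6 = 0
  <chi_rho, chi_2> = (1/6)[1*(10)*conj(1) + 1*(2 + 3*exp(-2*I*pi/3) + 2*exp(-I*pi/3) + 3*exp(2*I*pi/3))*conj(exp(2*I*pi/3)) + 1*(2 + 5*exp(-2*I*pi/3) + 3*exp(2*I*pi/3))*conj(exp(-2*I*pi/3)) + 1*(6)*conj(1) + 1*(2 + 3*exp(-2*I*pi/3) + 5*exp(2*I*pi/3))*conj(exp(2*I*pi/3)) + 1*(2 + 3*exp(-2*I*pi/3) + 2*exp(I*pi/3) + 3*exp(2*I*pi/3))*conj(exp(-2*I*pi/3))]
      = (1/6)[(10) + (1 + 2*exp(-2*I*pi/3) + 3*exp(2*I*pi/3)) + (5 + 3*exp(-2*I*pi/3) + 2*exp(2*I*pi/3)) + (6) + (5 + 2*exp(-2*I*pi/3) + 3*exp(2*I*pi/3)) + (1 + 3*exp(-2*I*pi/3) + 2*exp(2*I*pi/3))] = 18/6 = 3
  <chi_rho, chi_3> = (1/6)[1*(10)*conj(1) + 1*(2 + 3*exp(-2*I*pi/3) + 2*exp(-I*pi/3) + 3*exp(2*I*pi/3))*conj(-1) + 1*(2 + 5*exp(-2*I*pi/3) + 3*exp(2*I*pi/3))*conj(1) + 1*(6)*conj(-1) + 1*(2 + 3*exp(-2*I*pi/3) + 5*exp(2*I*pi/3))*conj(1) + 1*(2 + 3*exp(-2*I*pi/3) + 2*exp(I*pi/3) + 3*exp(2*I*pi/3))*conj(-1)]
      = (1/6)[(10) + (-2 - 3*exp(2*I*pi/3) - 2*exp(-I*pi/3) - 3*exp(-2*I*pi/3)) + (2 + 5*exp(-2*I*pi/3) + 3*exp(2*I*pi/3)) + (-6) + (2 + 3*exp(-2*I*pi/3) + 5*exp(2*I*pi/3)) + (-2 - 3*exp(2*I*pi/3) - 2*exp(I*pi/3) - 3*exp(-2*I*pi/3))] = 0/6 = 0
  <chi_rho, chi_4> = (1/6)[1*(10)*conj(1) + 1*(2 + 3*exp(-2*I*pi/3) + 2*exp(-I*pi/3) + 3*exp(2*I*pi/3))*conj(exp(-2*I*pi/3)) + 1*(2 + 5*exp(-2*I*pi/3) + 3*exp(2*I*pi/3))*conj(exp(2*I*pi/3)) + 1*(6)*conj(1) + 1*(2 + 3*exp(-2*I*pi/3) + 5*exp(2*I*pi/3))*conj(exp(-2*I*pi/3)) + 1*(2 + 3*exp(-2*I*pi/3) + 2*exp(I*pi/3) + 3*exp(2*I*pi/3))*conj(exp(2*I*pi/3))]
      = (1/6)[(10) + (3 + 3*exp(-2*I*pi/3) + 2*exp(2*I*pi/3) + 2*exp(I*pi/3)) + (3 + 2*exp(-2*I*pi/3) + 5*exp(2*I*pi/3)) + (6) + (3 + 5*exp(-2*I*pi/3) + 2*exp(2*I*pi/3)) + (3 + 2*exp(-2*I*pi/3) + 2*exp(-I*pi/3) + 3*exp(2*I*pi/3))] = 18/6 = 3
  <chi_rho, chi_5> = (1/6)[1*(10)*conj(1) + 1*(2 + 3*exp(-2*I*pi/3) + 2*exp(-I*pi/3) + 3*exp(2*I*pi/3))*conj(exp(-I*pi/3)) + 1*(2 + 5*exp(-2*I*pi/3) + 3*exp(2*I*pi/3))*conj(exp(-2*I*pi/3)) + 1*(6)*conj(-1) + 1*(2 + 3*exp(-2*I*pi/3) + 5*exp(2*I*pi/3))*conj(exp(2*I*pi/3)) + 1*(2 + 3*exp(-2*I*pi/3) + 2*exp(I*pi/3) + 3*exp(2*I*pi/3))*conj(exp(I*pi/3))]
      = (1/6)[(10) + (-1 + 3*exp(-I*pi/3) + 2*exp(I*pi/3)) + (5 + 3*exp(-2*I*pi/3) + 2*exp(2*I*pi/3)) + (-6) + (5 + 2*exp(-2*I*pi/3) + 3*exp(2*I*pi/3)) + (-1 + 2*exp(-I*pi/3) + 3*exp(I*pi/3))] = 12/6 = 2
(Exp terms are combined using exp(i*s)*conj(exp(i*t)) = exp(i*(s-t)), and sums of them are collapsed using the identity that for every m > 1 the m distinct m-th roots of unity sum to 0, e.g. 1 + exp(2*I*pi/3) + exp(-2*I*pi/3) = 0.)
Dimension check: dim(rho) = sum (mult * dim) = 2*1 + 0*1 + 3*1 + 0*1 + 3*1 + 2*1 = 10 = chi_rho(e) = 10.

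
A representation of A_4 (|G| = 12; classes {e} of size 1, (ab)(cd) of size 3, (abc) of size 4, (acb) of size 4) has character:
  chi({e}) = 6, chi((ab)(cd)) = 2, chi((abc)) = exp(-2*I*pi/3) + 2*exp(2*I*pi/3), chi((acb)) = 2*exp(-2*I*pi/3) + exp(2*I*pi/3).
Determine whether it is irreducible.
Not irreducible (reducible): <chi, chi> = 6 > 1.

Argument: <chi, chi> = (1/|G|) sum_C |C| * |chi(C)|^2 = (1/12)[1*|6|^2 + 3*|2|^2 + 4*|exp(-2*I*pi/3) + 2*exp(2*I*pi/3)|^2 + 4*|2*exp(-2*I*pi/3) + exp(2*I*pi/3)|^2]
  = (1/12)[(36) + (12) + (12) + (12)] = 72/12 = 6.
(Exp terms are combined using exp(i*s)*conj(exp(i*t)) = exp(i*(s-t)), and sums of them are collapsed using the identity that for every m > 1 the m distinct m-th roots of unity sum to 0, e.g. 1 + exp(2*I*pi/3) + exp(-2*I*pi/3) = 0.)
A character is irreducible iff <chi, chi> = 1, so this representation is reducible.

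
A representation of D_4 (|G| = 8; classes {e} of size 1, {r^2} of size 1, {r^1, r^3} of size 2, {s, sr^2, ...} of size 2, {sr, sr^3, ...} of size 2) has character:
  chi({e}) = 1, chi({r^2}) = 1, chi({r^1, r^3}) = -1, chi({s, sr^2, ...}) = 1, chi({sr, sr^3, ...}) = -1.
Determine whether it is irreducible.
Irreducible: <chi, chi> = 1.

Solution. <chi, chi> = (1/|G|) sum_C |C| * |chi(C)|^2 = (1/8)[1*|1|^2 + 1*|1|^2 + 2*|-1|^2 + 2*|1|^2 + 2*|-1|^2]
  = (1/8)[(1) + (1) + (2) + (2) + (2)] = 8/8 = 1.
A character is irreducible iff <chi, chi> = 1, so this representation is irreducible.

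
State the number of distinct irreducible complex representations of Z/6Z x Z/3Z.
18

Argument: The number of irreducible complex representations of a finite group equals its number of conjugacy classes. Z/6Z x Z/3Z is abelian of order 18, so every element is its own conjugacy class: 18 classes, so Z/6Z x Z/3Z (order 18) has exactly 18 irreducible complex representations.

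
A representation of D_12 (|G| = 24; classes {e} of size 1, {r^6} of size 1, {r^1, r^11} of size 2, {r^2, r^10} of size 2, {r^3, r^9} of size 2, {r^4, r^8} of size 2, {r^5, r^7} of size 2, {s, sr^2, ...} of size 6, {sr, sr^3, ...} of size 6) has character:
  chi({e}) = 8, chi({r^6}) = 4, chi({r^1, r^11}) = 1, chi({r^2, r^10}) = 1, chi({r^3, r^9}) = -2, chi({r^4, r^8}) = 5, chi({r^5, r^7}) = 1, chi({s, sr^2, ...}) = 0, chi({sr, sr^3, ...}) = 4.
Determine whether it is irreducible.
Not irreducible (reducible): <chi, chi> = 10 > 1.

Explanation: <chi, chi> = (1/|G|) sum_C |C| * |chi(C)|^2 = (1/24)[1*|8|^2 + 1*|4|^2 + 2*|1|^2 + 2*|1|^2 + 2*|-2|^2 + 2*|5|^2 + 2*|1|^2 + 6*|0|^2 + 6*|4|^2]
  = (1/24)[(64) + (16) + (2) + (2) + (8) + (50) + (2) + (0) + (96)] = 240/24 = 10.
A character is irreducible iff <chi, chi> = 1, so this representation is reducible.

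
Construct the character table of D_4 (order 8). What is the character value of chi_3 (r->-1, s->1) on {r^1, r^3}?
Conjugacy classes: {e} of size 1, {r^2} of size 1, {r^1, r^3} of size 2, {s, sr^2, ...} of size 2, {sr, sr^3, ...} of size 2.
Character table:
  irrep \ class              {e} (size 1)  {r^2} (size 1)  {r^1, r^3} (size 2)  {s, sr^2, ...} (size 2)  {sr, sr^3, ...} (size 2)
  chi_1 (triv)               1             1               1                    1                        1                       
  chi_2 (sign: r->1, s->-1)  1             1               1                    -1                       -1                      
  chi_3 (r->-1, s->1)        1             1               -1                   1                        -1                      
  chi_4 (r->-1, s->-1)       1             1               -1                   -1                       1                       
  chi_5 (2d, j=1)            2             -2              0                    0                        0                       

Spot check: chi_3 (r->-1, s->1) on {r^1, r^3} = -1.

Argument: D_4 has order 2*4 = 8 with 5 conjugacy classes, hence 5 irreducibles. Sum of squared dims 1 + 1 + 1 + 1 + 4 = 8 = |G|. Linear characters come from the abelianisation; the 2-dimensional irreps have character r^k -> 2*cos(2*pi*j*k/4), reflections -> 0.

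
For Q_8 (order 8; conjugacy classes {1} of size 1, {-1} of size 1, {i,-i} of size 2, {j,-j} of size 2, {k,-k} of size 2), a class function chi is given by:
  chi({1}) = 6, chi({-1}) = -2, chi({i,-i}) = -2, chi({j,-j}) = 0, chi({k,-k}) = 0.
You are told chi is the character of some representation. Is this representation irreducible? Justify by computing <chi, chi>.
Not irreducible (reducible): <chi, chi> = 6 > 1.

Solution. <chi, chi> = (1/|G|) sum_C |C| * |chi(C)|^2 = (1/8)[1*|6|^2 + 1*|-2|^2 + 2*|-2|^2 + 2*|0|^2 + 2*|0|^2]
  = (1/8)[(36) + (4) + (8) + (0) + (0)] = 48/8 = 6.
A character is irreducible iff <chi, chi> = 1, so this representation is reducible.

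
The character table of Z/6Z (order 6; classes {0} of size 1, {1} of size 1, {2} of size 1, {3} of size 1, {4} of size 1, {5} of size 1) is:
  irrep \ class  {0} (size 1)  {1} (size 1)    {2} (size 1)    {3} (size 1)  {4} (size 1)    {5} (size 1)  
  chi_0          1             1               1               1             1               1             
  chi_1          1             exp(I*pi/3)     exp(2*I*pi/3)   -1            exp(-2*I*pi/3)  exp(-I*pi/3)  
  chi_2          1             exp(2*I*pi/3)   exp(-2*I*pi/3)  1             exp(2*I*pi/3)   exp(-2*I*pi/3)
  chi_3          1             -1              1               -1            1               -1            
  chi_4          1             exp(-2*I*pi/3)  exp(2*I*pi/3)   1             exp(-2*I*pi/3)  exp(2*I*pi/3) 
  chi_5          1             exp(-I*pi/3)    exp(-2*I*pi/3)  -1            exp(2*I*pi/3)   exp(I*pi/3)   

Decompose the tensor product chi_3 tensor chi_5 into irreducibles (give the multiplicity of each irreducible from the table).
chi_3 tensor chi_5 = chi_2 (all other irreducibles have multiplicity 0).

Working: The character of a tensor product is the pointwise product (chi_3 * chi_5)(C) = chi_3(C) * chi_5(C):
  {0}: (1)*(1), {1}: (-1)*(exp(-I*pi/3)), {2}: (1)*(exp(-2*I*pi/3)), {3}: (-1)*(-1), {4}: (1)*(exp(2*I*pi/3)), {5}: (-1)*(exp(I*pi/3))
so (chi_3 * chi_5) takes values
  {0} -> 1, {1} -> -exp(-I*pi/3), {2} -> exp(-2*I*pi/3), {3} -> 1, {4} -> exp(2*I*pi/3), {5} -> -exp(I*pi/3).
Now take the inner product of this character with each irreducible chi from the table, <chi_3*chi_5, chi> = (1/6) sum_C |C| (chi_3*chi_5)(C) conj(chi(C)):
  <chi_3*chi_5, chi_0> = (1/6)[1*(1)*conj(1) + 1*(-exp(-I*pi/3))*conj(1) + 1*(exp(-2*I*pi/3))*conj(1) + 1*(1)*conj(1) + 1*(exp(2*I*pi/3))*conj(1) + 1*(-exp(I*pi/3))*conj(1)]
      = (1/6)[(1) + (-exp(-I*pi/3)) + (exp(-2*I*pi/3)) + (1) + (exp(2*I*pi/3)) + (-exp(I*pi/3))] = 0/6 = 0
  <chi_3*chi_5, chi_1> = (1/6)[1*(1)*conj(1) + 1*(-exp(-I*pi/3))*conj(exp(I*pi/3)) + 1*(exp(-2*I*pi/3))*conj(exp(2*I*pi/3)) + 1*(1)*conj(-1) + 1*(exp(2*I*pi/3))*conj(exp(-2*I*pi/3)) + 1*(-exp(I*pi/3))*conj(exp(-I*pi/3))]
      = (1/6)[(1) + (-exp(-2*I*pi/3)) + (exp(2*I*pi/3)) + (-1) + (exp(-2*I*pi/3)) + (-exp(2*I*pi/3))] = 0/6 = 0
  <chi_3*chi_5, chi_2> = (1/6)[1*(1)*conj(1) + 1*(-exp(-I*pi/3))*conj(exp(2*I*pi/3)) + 1*(exp(-2*I*pi/3))*conj(exp(-2*I*pi/3)) + 1*(1)*conj(1) + 1*(exp(2*I*pi/3))*conj(exp(2*I*pi/3)) + 1*(-exp(I*pi/3))*conj(exp(-2*I*pi/3))]
      = (1/6)[(1) + (1) + (1) + (1) + (1) + (1)] = 6/6 = 1
  <chi_3*chi_5, chi_3> = (1/6)[1*(1)*conj(1) + 1*(-exp(-I*pi/3))*conj(-1) + 1*(exp(-2*I*pi/3))*conj(1) + 1*(1)*conj(-1) + 1*(exp(2*I*pi/3))*conj(1) + 1*(-exp(I*pi/3))*conj(-1)]
      = (1/6)[(1) + (exp(-I*pi/3)) + (exp(-2*I*pi/3)) + (-1) + (exp(2*I*pi/3)) + (exp(I*pi/3))] = 0/6 = 0
  <chi_3*chi_5, chi_4> = (1/6)[1*(1)*conj(1) + 1*(-exp(-I*pi/3))*conj(exp(-2*I*pi/3)) + 1*(exp(-2*I*pi/3))*conj(exp(2*I*pi/3)) + 1*(1)*conj(1) + 1*(exp(2*I*pi/3))*conj(exp(-2*I*pi/3)) + 1*(-exp(I*pi/3))*conj(exp(2*I*pi/3))]
      = (1/6)[(1) + (-exp(I*pi/3)) + (exp(2*I*pi/3)) + (1) + (exp(-2*I*pi/3)) + (-exp(-I*pi/3))] = 0/6 = 0
  <chi_3*chi_5, chi_5> = (1/6)[1*(1)*conj(1) + 1*(-exp(-I*pi/3))*conj(exp(-I*pi/3)) + 1*(exp(-2*I*pi/3))*conj(exp(-2*I*pi/3)) + 1*(1)*conj(-1) + 1*(exp(2*I*pi/3))*conj(exp(2*I*pi/3)) + 1*(-exp(I*pi/3))*conj(exp(I*pi/3))]
      = (1/6)[(1) + (-1) + (1) + (-1) + (1) + (-1)] = 0/6 = 0
(Exp terms are combined using exp(i*s)*conj(exp(i*t)) = exp(i*(s-t)), and sums of them are collapsed using the identity that for every m > 1 the m distinct m-th roots of unity sum to 0, e.g. 1 + exp(2*I*pi/3) + exp(-2*I*pi/3) = 0.)
Hence the multiplicities are chi_2: 1. Dimension check: dim(chi_3)*dim(chi_5) = 1*1 = 1 and sum (mult * dim) = 1*1 = 1.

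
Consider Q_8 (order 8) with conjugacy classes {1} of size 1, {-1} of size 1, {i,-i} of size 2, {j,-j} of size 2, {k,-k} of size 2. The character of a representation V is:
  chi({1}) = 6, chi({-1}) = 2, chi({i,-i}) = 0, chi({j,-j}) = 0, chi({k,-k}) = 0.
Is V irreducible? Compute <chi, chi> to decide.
Not irreducible (reducible): <chi, chi> = 5 > 1.

Solution. <chi, chi> = (1/|G|) sum_C |C| * |chi(C)|^2 = (1/8)[1*|6|^2 + 1*|2|^2 + 2*|0|^2 + 2*|0|^2 + 2*|0|^2]
  = (1/8)[(36) + (4) + (0) + (0) + (0)] = 40/8 = 5.
A character is irreducible iff <chi, chi> = 1, so this representation is reducible.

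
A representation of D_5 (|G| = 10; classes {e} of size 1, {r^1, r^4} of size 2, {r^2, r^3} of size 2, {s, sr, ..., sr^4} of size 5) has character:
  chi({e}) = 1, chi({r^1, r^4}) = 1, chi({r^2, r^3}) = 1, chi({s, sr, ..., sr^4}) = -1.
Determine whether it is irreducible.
Irreducible: <chi, chi> = 1.

Justification: <chi, chi> = (1/|G|) sum_C |C| * |chi(C)|^2 = (1/10)[1*|1|^2 + 2*|1|^2 + 2*|1|^2 + 5*|-1|^2]
  = (1/10)[(1) + (2) + (2) + (5)] = 10/10 = 1.
A character is irreducible iff <chi, chi> = 1, so this representation is irreducible.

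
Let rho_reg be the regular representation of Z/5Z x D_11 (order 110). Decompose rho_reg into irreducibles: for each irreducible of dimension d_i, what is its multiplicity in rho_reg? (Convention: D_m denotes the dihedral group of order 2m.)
Each irreducible V_i of dimension d_i appears with multiplicity d_i, i.e. rho_reg = (direct sum over all irreducibles V_i) d_i V_i. The irreducible dimensions for Z/5Z x D_11 are 1, 1, 1, 1, 1, 1, 1, 1, 1, 1, 2, 2, 2, 2, 2, 2, 2, 2, 2, 2, 2, 2, 2, 2, 2, 2, 2, 2, 2, 2, 2, 2, 2, 2, 2: 10 irreducibles of dimension 1, each with multiplicity 1; 25 irreducibles of dimension 2, each with multiplicity 2. Total dimension 10*1*1 + 25*2*2 = 110 = |G|.

Derivation: General theorem: in the regular representation of a finite group G, each irreducible appears with multiplicity equal to its dimension. Check: dim(rho_reg) = sum d_i^2 = 1 + 1 + 1 + 1 + 1 + 1 + 1 + 1 + 1 + 1 + 4 + 4 + 4 + 4 + 4 + 4 + 4 + 4 + 4 + 4 + 4 + 4 + 4 + 4 + 4 + 4 + 4 + 4 + 4 + 4 + 4 + 4 + 4 + 4 + 4 = 110 = |G|.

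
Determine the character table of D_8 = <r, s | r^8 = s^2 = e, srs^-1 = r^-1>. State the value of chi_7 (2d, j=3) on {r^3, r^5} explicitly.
Conjugacy classes: {e} of size 1, {r^4} of size 1, {r^1, r^7} of size 2, {r^2, r^6} of size 2, {r^3, r^5} of size 2, {s, sr^2, ...} of size 4, {sr, sr^3, ...} of size 4.
Character table:
  irrep \ class              {e} (size 1)  {r^4} (size 1)  {r^1, r^7} (size 2)  {r^2, r^6} (size 2)  {r^3, r^5} (size 2)  {s, sr^2, ...} (size 4)  {sr, sr^3, ...} (size 4)
  chi_1 (triv)               1             1               1                    1                    1                    1                        1                       
  chi_2 (sign: r->1, s->-1)  1             1               1                    1                    1                    -1                       -1                      
  chi_3 (r->-1, s->1)        1             1               -1                   1                    -1                   1                        -1                      
  chi_4 (r->-1, s->-1)       1             1               -1                   1                    -1                   -1                       1                       
  chi_5 (2d, j=1)            2             -2              sqrt(2)              0                    -sqrt(2)             0                        0                       
  chi_6 (2d, j=2)            2             2               0                    -2                   0                    0                        0                       
  chi_7 (2d, j=3)            2             -2              -sqrt(2)             0                    sqrt(2)              0                        0                       

Spot check: chi_7 (2d, j=3) on {r^3, r^5} = sqrt(2).

Why: D_8 has order 2*8 = 16 with 7 conjugacy classes, hence 7 irreducibles. Sum of squared dims 1 + 1 + 1 + 1 + 4 + 4 + 4 = 16 = |G|. Linear characters come from the abelianisation; the 2-dimensional irreps have character r^k -> 2*cos(2*pi*j*k/8), reflections -> 0.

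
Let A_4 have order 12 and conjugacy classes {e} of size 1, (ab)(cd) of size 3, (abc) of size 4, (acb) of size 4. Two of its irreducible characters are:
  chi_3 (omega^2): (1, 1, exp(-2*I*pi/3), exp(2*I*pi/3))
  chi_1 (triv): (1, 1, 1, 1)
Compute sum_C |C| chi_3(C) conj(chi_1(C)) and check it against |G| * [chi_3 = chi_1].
Sum = 0; so <chi_3, chi_1> = 0 (distinct irreducibles are orthogonal).

Solution. Compute term by term over conjugacy classes (|C| * chi_3(C) * conj(chi_1(C))):
  1*(1)*conj(1) + 3*(1)*conj(1) + 4*(exp(-2*I*pi/3))*conj(1) + 4*(exp(2*I*pi/3))*conj(1)
  = (1) + (3) + (4*exp(-2*I*pi/3)) + (4*exp(2*I*pi/3))
  = 0.
(Exp terms are combined using exp(i*s)*conj(exp(i*t)) = exp(i*(s-t)), and sums of them are collapsed using the identity that for every m > 1 the m distinct m-th roots of unity sum to 0, e.g. 1 + exp(2*I*pi/3) + exp(-2*I*pi/3) = 0.)
Dividing by |G| = 12 gives 0/12 = 0, matching the row-orthogonality relation <chi_3, chi_1> = [chi_3 = chi_1].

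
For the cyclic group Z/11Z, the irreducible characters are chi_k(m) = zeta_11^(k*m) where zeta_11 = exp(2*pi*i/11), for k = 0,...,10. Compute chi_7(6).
chi_7(6) = zeta_11^42 = exp(-4*I*pi/11)

Explanation: chi_7(6) = zeta_11^(7*6) = zeta_11^42. Since zeta_11^11 = 1, this equals zeta_11^9 = exp(2*pi*i*9/11) = exp(-4*I*pi/11).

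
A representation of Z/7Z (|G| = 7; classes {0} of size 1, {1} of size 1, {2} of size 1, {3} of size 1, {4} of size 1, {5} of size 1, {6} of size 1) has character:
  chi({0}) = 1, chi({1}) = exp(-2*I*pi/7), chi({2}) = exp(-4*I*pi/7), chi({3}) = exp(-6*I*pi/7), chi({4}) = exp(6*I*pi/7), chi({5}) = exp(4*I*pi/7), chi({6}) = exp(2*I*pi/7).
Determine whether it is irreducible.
Irreducible: <chi, chi> = 1.

Proof sketch: <chi, chi> = (1/|G|) sum_C |C| * |chi(C)|^2 = (1/7)[1*|1|^2 + 1*|exp(-2*I*pi/7)|^2 + 1*|exp(-4*I*pi/7)|^2 + 1*|exp(-6*I*pi/7)|^2 + 1*|exp(6*I*pi/7)|^2 + 1*|exp(4*I*pi/7)|^2 + 1*|exp(2*I*pi/7)|^2]
  = (1/7)[(1) + (1) + (1) + (1) + (1) + (1) + (1)] = 7/7 = 1.
(Exp terms are combined using exp(i*s)*conj(exp(i*t)) = exp(i*(s-t)), and sums of them are collapsed using the identity that for every m > 1 the m distinct m-th roots of unity sum to 0, e.g. 1 + exp(2*I*pi/3) + exp(-2*I*pi/3) = 0.)
A character is irreducible iff <chi, chi> = 1, so this representation is irreducible.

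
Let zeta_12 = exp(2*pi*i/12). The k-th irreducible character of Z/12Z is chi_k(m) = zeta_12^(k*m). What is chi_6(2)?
chi_6(2) = zeta_12^12 = 1

Justification: chi_6(2) = zeta_12^(6*2) = zeta_12^12. Since zeta_12^12 = 1, this equals zeta_12^0 = exp(2*pi*i*0/12) = 1.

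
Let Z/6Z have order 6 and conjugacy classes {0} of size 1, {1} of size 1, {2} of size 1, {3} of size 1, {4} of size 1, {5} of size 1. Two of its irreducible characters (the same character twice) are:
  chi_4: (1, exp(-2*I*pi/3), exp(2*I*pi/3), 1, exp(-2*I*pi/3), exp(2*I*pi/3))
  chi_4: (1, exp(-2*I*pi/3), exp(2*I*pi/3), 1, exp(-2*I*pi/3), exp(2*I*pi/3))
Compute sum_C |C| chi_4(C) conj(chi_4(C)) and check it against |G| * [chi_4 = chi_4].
Sum = 6 = |G| = 6; so <chi_4, chi_4> = 1 (norm-1 confirms irreducibility).

Details: Compute term by term over conjugacy classes (|C| * chi_4(C) * conj(chi_4(C))):
  1*(1)*conj(1) + 1*(exp(-2*I*pi/3))*conj(exp(-2*I*pi/3)) + 1*(exp(2*I*pi/3))*conj(exp(2*I*pi/3)) + 1*(1)*conj(1) + 1*(exp(-2*I*pi/3))*conj(exp(-2*I*pi/3)) + 1*(exp(2*I*pi/3))*conj(exp(2*I*pi/3))
  = (1) + (1) + (1) + (1) + (1) + (1)
  = 6.
(Exp terms are combined using exp(i*s)*conj(exp(i*t)) = exp(i*(s-t)), and sums of them are collapsed using the identity that for every m > 1 the m distinct m-th roots of unity sum to 0, e.g. 1 + exp(2*I*pi/3) + exp(-2*I*pi/3) = 0.)
Dividing by |G| = 6 gives 6/6 = 1, matching the row-orthogonality relation <chi_4, chi_4> = [chi_4 = chi_4].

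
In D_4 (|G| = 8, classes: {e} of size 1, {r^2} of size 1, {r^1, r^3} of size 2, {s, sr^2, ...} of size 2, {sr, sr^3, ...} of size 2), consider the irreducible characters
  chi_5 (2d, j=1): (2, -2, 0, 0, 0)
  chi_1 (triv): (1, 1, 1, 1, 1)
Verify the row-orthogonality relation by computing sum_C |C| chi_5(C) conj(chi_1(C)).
Sum = 0; so <chi_5, chi_1> = 0 (distinct irreducibles are orthogonal).

Details: Compute term by term over conjugacy classes (|C| * chi_5(C) * conj(chi_1(C))):
  1*(2)*conj(1) + 1*(-2)*conj(1) + 2*(0)*conj(1) + 2*(0)*conj(1) + 2*(0)*conj(1)
  = (2) + (-2) + (0) + (0) + (0)
  = 0.
Dividing by |G| = 8 gives 0/8 = 0, matching the row-orthogonality relation <chi_5, chi_1> = [chi_5 = chi_1].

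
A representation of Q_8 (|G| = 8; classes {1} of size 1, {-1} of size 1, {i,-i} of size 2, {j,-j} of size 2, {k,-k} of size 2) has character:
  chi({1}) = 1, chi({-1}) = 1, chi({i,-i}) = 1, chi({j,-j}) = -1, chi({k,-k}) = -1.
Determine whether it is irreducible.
Irreducible: <chi, chi> = 1.

Solution. <chi, chi> = (1/|G|) sum_C |C| * |chi(C)|^2 = (1/8)[1*|1|^2 + 1*|1|^2 + 2*|1|^2 + 2*|-1|^2 + 2*|-1|^2]
  = (1/8)[(1) + (1) + (2) + (2) + (2)] = 8/8 = 1.
A character is irreducible iff <chi, chi> = 1, so this representation is irreducible.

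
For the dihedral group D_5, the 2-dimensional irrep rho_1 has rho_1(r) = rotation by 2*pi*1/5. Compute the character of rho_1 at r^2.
chi_{rho_1}(r^2) = 2*cos(2*pi*1*2/5) = -sqrt(5)/2 - 1/2

Reasoning: rho_1(r^2) is rotation by angle 2*pi*1*2/5, whose trace is 2*cos(2*pi*1*2/5) = -sqrt(5)/2 - 1/2.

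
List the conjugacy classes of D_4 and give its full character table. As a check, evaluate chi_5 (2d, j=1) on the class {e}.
Conjugacy classes: {e} of size 1, {r^2} of size 1, {r^1, r^3} of size 2, {s, sr^2, ...} of size 2, {sr, sr^3, ...} of size 2.
Character table:
  irrep \ class              {e} (size 1)  {r^2} (size 1)  {r^1, r^3} (size 2)  {s, sr^2, ...} (size 2)  {sr, sr^3, ...} (size 2)
  chi_1 (triv)               1             1               1                    1                        1                       
  chi_2 (sign: r->1, s->-1)  1             1               1                    -1                       -1                      
  chi_3 (r->-1, s->1)        1             1               -1                   1                        -1                      
  chi_4 (r->-1, s->-1)       1             1               -1                   -1                       1                       
  chi_5 (2d, j=1)            2             -2              0                    0                        0                       

Spot check: chi_5 (2d, j=1) on {e} = 2.

Argument: D_4 has order 2*4 = 8 with 5 conjugacy classes, hence 5 irreducibles. Sum of squared dims 1 + 1 + 1 + 1 + 4 = 8 = |G|. Linear characters come from the abelianisation; the 2-dimensional irreps have character r^k -> 2*cos(2*pi*j*k/4), reflections -> 0.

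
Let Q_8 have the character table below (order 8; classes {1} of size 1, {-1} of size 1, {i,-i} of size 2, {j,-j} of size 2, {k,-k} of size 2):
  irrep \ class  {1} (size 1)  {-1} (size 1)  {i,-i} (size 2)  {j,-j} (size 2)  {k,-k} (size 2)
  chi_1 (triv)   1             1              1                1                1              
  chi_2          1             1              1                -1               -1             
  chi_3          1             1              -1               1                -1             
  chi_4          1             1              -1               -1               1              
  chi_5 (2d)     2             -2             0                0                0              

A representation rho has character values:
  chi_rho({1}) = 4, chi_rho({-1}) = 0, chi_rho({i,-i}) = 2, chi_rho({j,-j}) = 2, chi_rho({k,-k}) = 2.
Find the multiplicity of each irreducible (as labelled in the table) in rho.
Multiplicities: chi_1: 2, chi_2: 0, chi_3: 0, chi_4: 0, chi_5: 1.

Reasoning: Use <chi_rho, chi> = (1/|G|) sum_C |C| * chi_rho(C) * conj(chi(C)) with |G| = 8 for each irreducible chi in the table:
  <chi_rho, chi_1> = (1/8)[1*(4)*conj(1) + 1*(0)*conj(1) + 2*(2)*conj(1) + 2*(2)*conj(1) + 2*(2)*conj(1)]
      = (1/8)[(4) + (0) + (4) + (4) + (4)] = 16/8 = 2
  <chi_rho, chi_2> = (1/8)[1*(4)*conj(1) + 1*(0)*conj(1) + 2*(2)*conj(1) + 2*(2)*conj(-1) + 2*(2)*conj(-1)]
      = (1/8)[(4) + (0) + (4) + (-4) + (-4)] = 0/8 = 0
  <chi_rho, chi_3> = (1/8)[1*(4)*conj(1) + 1*(0)*conj(1) + 2*(2)*conj(-1) + 2*(2)*conj(1) + 2*(2)*conj(-1)]
      = (1/8)[(4) + (0) + (-4) + (4) + (-4)] = 0/8 = 0
  <chi_rho, chi_4> = (1/8)[1*(4)*conj(1) + 1*(0)*conj(1) + 2*(2)*conj(-1) + 2*(2)*conj(-1) + 2*(2)*conj(1)]
      = (1/8)[(4) + (0) + (-4) + (-4) + (4)] = 0/8 = 0
  <chi_rho, chi_5> = (1/8)[1*(4)*conj(2) + 1*(0)*conj(-2) + 2*(2)*conj(0) + 2*(2)*conj(0) + 2*(2)*conj(0)]
      = (1/8)[(8) + (0) + (0) + (0) + (0)] = 8/8 = 1
Dimension check: dim(rho) = sum (mult * dim) = 2*1 + 0*1 + 0*1 + 0*1 + 1*2 = 4 = chi_rho(e) = 4.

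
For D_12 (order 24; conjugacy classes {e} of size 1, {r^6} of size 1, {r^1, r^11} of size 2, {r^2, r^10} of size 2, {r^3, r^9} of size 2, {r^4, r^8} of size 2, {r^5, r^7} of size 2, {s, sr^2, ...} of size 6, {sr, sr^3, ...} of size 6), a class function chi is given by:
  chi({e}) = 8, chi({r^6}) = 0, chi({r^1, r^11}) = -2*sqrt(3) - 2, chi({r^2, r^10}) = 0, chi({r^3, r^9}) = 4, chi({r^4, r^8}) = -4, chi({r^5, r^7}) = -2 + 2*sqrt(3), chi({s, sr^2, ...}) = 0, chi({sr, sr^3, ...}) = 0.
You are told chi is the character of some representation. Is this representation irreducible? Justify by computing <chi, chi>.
Not irreducible (reducible): <chi, chi> = 8 > 1.

Argument: <chi, chi> = (1/|G|) sum_C |C| * |chi(C)|^2 = (1/24)[1*|8|^2 + 1*|0|^2 + 2*|-2*sqrt(3) - 2|^2 + 2*|0|^2 + 2*|4|^2 + 2*|-4|^2 + 2*|-2 + 2*sqrt(3)|^2 + 6*|0|^2 + 6*|0|^2]
  = (1/24)[(64) + (0) + (16*sqrt(3) + 32) + (0) + (32) + (32) + (32 - 16*sqrt(3)) + (0) + (0)] = 192/24 = 8.
A character is irreducible iff <chi, chi> = 1, so this representation is reducible.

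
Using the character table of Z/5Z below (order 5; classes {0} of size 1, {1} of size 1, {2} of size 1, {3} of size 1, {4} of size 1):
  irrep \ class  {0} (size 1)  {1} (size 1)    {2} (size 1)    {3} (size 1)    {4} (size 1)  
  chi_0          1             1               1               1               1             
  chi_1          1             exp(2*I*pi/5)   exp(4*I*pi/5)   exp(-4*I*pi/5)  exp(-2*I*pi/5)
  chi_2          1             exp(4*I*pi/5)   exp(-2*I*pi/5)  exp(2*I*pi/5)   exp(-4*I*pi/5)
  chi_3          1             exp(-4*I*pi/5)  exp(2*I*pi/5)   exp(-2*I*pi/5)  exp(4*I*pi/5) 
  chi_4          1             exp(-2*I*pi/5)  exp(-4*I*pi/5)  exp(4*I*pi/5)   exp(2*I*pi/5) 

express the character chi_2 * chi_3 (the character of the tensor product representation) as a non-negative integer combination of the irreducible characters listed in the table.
chi_2 tensor chi_3 = chi_0 (all other irreducibles have multiplicity 0).

The character of a tensor product is the pointwise product (chi_2 * chi_3)(C) = chi_2(C) * chi_3(C):
  {0}: (1)*(1), {1}: (exp(4*I*pi/5))*(exp(-4*I*pi/5)), {2}: (exp(-2*I*pi/5))*(exp(2*I*pi/5)), {3}: (exp(2*I*pi/5))*(exp(-2*I*pi/5)), {4}: (exp(-4*I*pi/5))*(exp(4*I*pi/5))
so (chi_2 * chi_3) takes values
  {0} -> 1, {1} -> 1, {2} -> 1, {3} -> 1, {4} -> 1.
Now take the inner product of this character with each irreducible chi from the table, <chi_2*chi_3, chi> = (1/5) sum_C |C| (chi_2*chi_3)(C) conj(chi(C)):
  <chi_2*chi_3, chi_0> = (1/5)[1*(1)*conj(1) + 1*(1)*conj(1) + 1*(1)*conj(1) + 1*(1)*conj(1) + 1*(1)*conj(1)]
      = (1/5)[(1) + (1) + (1) + (1) + (1)] = 5/5 = 1
  <chi_2*chi_3, chi_1> = (1/5)[1*(1)*conj(1) + 1*(1)*conj(exp(2*I*pi/5)) + 1*(1)*conj(exp(4*I*pi/5)) + 1*(1)*conj(exp(-4*I*pi/5)) + 1*(1)*conj(exp(-2*I*pi/5))]
      = (1/5)[(1) + (exp(-2*I*pi/5)) + (exp(-4*I*pi/5)) + (exp(4*I*pi/5)) + (exp(2*I*pi/5))] = 0/5 = 0
  <chi_2*chi_3, chi_2> = (1/5)[1*(1)*conj(1) + 1*(1)*conj(exp(4*I*pi/5)) + 1*(1)*conj(exp(-2*I*pi/5)) + 1*(1)*conj(exp(2*I*pi/5)) + 1*(1)*conj(exp(-4*I*pi/5))]
      = (1/5)[(1) + (exp(-4*I*pi/5)) + (exp(2*I*pi/5)) + (exp(-2*I*pi/5)) + (exp(4*I*pi/5))] = 0/5 = 0
  <chi_2*chi_3, chi_3> = (1/5)[1*(1)*conj(1) + 1*(1)*conj(exp(-4*I*pi/5)) + 1*(1)*conj(exp(2*I*pi/5)) + 1*(1)*conj(exp(-2*I*pi/5)) + 1*(1)*conj(exp(4*I*pi/5))]
      = (1/5)[(1) + (exp(4*I*pi/5)) + (exp(-2*I*pi/5)) + (exp(2*I*pi/5)) + (exp(-4*I*pi/5))] = 0/5 = 0
  <chi_2*chi_3, chi_4> = (1/5)[1*(1)*conj(1) + 1*(1)*conj(exp(-2*I*pi/5)) + 1*(1)*conj(exp(-4*I*pi/5)) + 1*(1)*conj(exp(4*I*pi/5)) + 1*(1)*conj(exp(2*I*pi/5))]
      = (1/5)[(1) + (exp(2*I*pi/5)) + (exp(4*I*pi/5)) + (exp(-4*I*pi/5)) + (exp(-2*I*pi/5))] = 0/5 = 0
(Exp terms are combined using exp(i*s)*conj(exp(i*t)) = exp(i*(s-t)), and sums of them are collapsed using the identity that for every m > 1 the m distinct m-th roots of unity sum to 0, e.g. 1 + exp(2*I*pi/3) + exp(-2*I*pi/3) = 0.)
Hence the multiplicities are chi_0: 1. Dimension check: dim(chi_2)*dim(chi_3) = 1*1 = 1 and sum (mult * dim) = 1*1 = 1.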